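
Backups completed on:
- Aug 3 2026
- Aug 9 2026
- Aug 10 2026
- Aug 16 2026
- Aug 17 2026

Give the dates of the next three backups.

The gap pattern 6, 1, 6, 1 repeats every 2 events.
These are the Mondays and Sundays of each week.
Next Sunday: Aug 23 2026.
The following Monday is Aug 24 2026.
Next Sunday: Aug 30 2026.

Aug 23 2026, Aug 24 2026, Aug 30 2026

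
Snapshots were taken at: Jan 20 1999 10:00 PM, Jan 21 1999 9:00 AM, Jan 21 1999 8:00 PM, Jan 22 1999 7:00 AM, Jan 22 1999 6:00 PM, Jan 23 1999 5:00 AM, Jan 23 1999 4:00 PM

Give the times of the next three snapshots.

Jan 24 1999 3:00 AM, Jan 24 1999 2:00 PM, Jan 25 1999 1:00 AM

Spacing: 11, 11, 11, 11, 11, 11 h — constant 11 h.
Jan 23 1999 4:00 PM + 11 h = Jan 24 1999 3:00 AM.
Jan 24 1999 3:00 AM + 11 h = Jan 24 1999 2:00 PM.
Jan 24 1999 2:00 PM + 11 h = Jan 25 1999 1:00 AM.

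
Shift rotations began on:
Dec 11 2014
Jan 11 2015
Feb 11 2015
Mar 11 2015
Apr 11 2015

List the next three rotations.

May 11 2015, Jun 11 2015, Jul 11 2015

The day-of-month is always 11 (31, 31, 28, 31 days between events).
So this recurs on the 11th of each month.
May 2015: May 11 2015.
June 2015: Jun 11 2015.
Next: July 2015 → Jul 11 2015.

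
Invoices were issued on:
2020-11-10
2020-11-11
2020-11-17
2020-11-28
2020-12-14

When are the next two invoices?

2021-01-04, 2021-01-30

Intervals are 1, 6, 11, 16 days — an arithmetic progression with common difference 5.
Next gap: 21 days. 2020-12-14 + 21 days = 2021-01-04.
Next gap: 26 days. 2021-01-04 + 26 days = 2021-01-30.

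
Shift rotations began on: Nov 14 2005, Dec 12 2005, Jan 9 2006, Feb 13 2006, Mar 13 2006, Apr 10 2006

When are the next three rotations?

All dates are Mondays, 28, 28, 35, 28, 28 days apart.
Specifically, the 2nd Monday of each month.
2nd Monday of May 2006: May 8 2006.
June 2006 — 2nd Monday is Jun 12 2006.
2nd Monday of July 2006: Jul 10 2006.

May 8 2006, Jun 12 2006, Jul 10 2006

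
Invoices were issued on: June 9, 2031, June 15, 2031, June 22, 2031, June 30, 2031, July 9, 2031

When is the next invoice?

Gaps: 6, 7, 8, 9 days — each gap is 1 larger than the previous one.
Next gap: 10 days. July 9, 2031 + 10 days = July 19, 2031.

July 19, 2031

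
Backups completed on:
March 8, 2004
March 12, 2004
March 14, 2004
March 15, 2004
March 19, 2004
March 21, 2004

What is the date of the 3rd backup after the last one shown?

Gaps: 4, 2, 1, 4, 2 days — not constant, but cyclic with period 3.
The events fall on every Monday, Friday and Sunday.
Next Monday: March 22, 2004.
The following Friday is March 26, 2004.
Next Sunday: March 28, 2004.

March 28, 2004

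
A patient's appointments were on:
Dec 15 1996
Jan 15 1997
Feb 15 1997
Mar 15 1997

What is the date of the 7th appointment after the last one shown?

The day-of-month is always 15 (31, 31, 28 days between events).
So this recurs on the 15th of each month.
April 1997: Apr 15 1997.
Next: May 1997 → May 15 1997.
Next: June 1997 → Jun 15 1997.
Next: July 1997 → Jul 15 1997.
Next: August 1997 → Aug 15 1997.
Next: September 1997 → Sep 15 1997.
October 1997: Oct 15 1997.

Oct 15 1997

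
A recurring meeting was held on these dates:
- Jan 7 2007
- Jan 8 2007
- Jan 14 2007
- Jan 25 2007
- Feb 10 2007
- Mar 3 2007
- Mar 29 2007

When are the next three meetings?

Apr 29 2007, Jun 4 2007, Jul 15 2007

Gaps: 1, 6, 11, 16, 21, 26 days — each gap is 5 larger than the previous one.
Next gap: 31 days. Mar 29 2007 + 31 days = Apr 29 2007.
Next gap: 36 days. Apr 29 2007 + 36 days = Jun 4 2007.
Next gap: 41 days. Jun 4 2007 + 41 days = Jul 15 2007.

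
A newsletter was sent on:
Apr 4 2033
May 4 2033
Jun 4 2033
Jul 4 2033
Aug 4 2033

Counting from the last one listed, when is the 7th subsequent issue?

Mar 4 2034

Each date is the 4th; the gaps (30, 31, 30, 31) track the month lengths.
The rule is the 4th of each month.
September 2033: Sep 4 2033.
October 2033: Oct 4 2033.
November 2033: Nov 4 2033.
Next: December 2033 → Dec 4 2033.
January 2034: Jan 4 2034.
Next: February 2034 → Feb 4 2034.
Next: March 2034 → Mar 4 2034.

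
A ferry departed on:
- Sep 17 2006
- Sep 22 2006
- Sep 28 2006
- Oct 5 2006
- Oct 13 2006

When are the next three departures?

Oct 22 2006, Nov 1 2006, Nov 12 2006

The spacing grows by 1 each time: 5, 6, 7, 8 days.
Next gap: 9 days. Oct 13 2006 + 9 days = Oct 22 2006.
Next gap: 10 days. Oct 22 2006 + 10 days = Nov 1 2006.
Next gap: 11 days. Nov 1 2006 + 11 days = Nov 12 2006.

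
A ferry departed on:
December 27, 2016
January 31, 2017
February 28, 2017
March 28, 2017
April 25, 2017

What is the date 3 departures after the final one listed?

Every date is a Tuesday; gaps 35, 28, 28, 28 days.
Each is the last Tuesday of its month (at least one falls on the 29th or later, ruling out '4th Tuesday').
May 2017 ends with Tuesday May 30, 2017.
Last Tuesday of June 2017: June 27, 2017.
Last Tuesday of July 2017: July 25, 2017.

July 25, 2017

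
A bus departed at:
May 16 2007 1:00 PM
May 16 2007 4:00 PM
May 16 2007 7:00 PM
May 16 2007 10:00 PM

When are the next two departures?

May 17 2007 1:00 AM, May 17 2007 4:00 AM

The interval is a steady 3 hours (3, 3, 3).
May 16 2007 10:00 PM + 3 h = May 17 2007 1:00 AM.
May 17 2007 1:00 AM + 3 h = May 17 2007 4:00 AM.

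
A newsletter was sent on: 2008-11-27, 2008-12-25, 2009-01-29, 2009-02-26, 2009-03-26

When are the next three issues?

2009-04-30, 2009-05-28, 2009-06-25

Every date is a Thursday; gaps 28, 35, 28, 28 days.
Each is the last Thursday of its month (at least one falls on the 29th or later, ruling out '4th Thursday').
Last Thursday of April 2009: 2009-04-30.
May 2009 ends with Thursday 2009-05-28.
June 2009 ends with Thursday 2009-06-25.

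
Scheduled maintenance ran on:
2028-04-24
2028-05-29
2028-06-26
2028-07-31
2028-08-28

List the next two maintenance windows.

2028-09-25, 2028-10-30

All Mondays; the gaps (35, 28, 35, 28) vary with month length.
This is the last Monday of each month.
September 2028 ends with Monday 2028-09-25.
Last Monday of October 2028: 2028-10-30.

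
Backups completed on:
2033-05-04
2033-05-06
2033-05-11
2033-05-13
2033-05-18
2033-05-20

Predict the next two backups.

2033-05-25, 2033-05-27

Every event lands on a Wednesday or Friday (gaps cycle 2, 5, 2, 5, 2).
So the schedule is: every Wednesday and Friday.
Next Wednesday: 2033-05-25.
Next Friday: 2033-05-27.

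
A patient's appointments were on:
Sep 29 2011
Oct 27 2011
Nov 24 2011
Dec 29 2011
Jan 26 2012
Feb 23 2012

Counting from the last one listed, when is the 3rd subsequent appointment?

These are Thursdays with 28, 28, 35, 28, 28-day gaps.
Each is the final Thursday of its month — Sep 29 2011 is past the 28th, so '4th Thursday' doesn't fit.
Last Thursday of March 2012: Mar 29 2012.
April 2012 ends with Thursday Apr 26 2012.
Last Thursday of May 2012: May 31 2012.

May 31 2012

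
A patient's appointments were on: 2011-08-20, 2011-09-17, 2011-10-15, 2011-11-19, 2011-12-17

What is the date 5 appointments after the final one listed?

Gaps: 28, 28, 35, 28 days — a mix of 28 and 35. Every date is a Saturday.
Each is the 3rd Saturday of its month.
3rd Saturday of January 2012: 2012-01-21.
3rd Saturday of February 2012: 2012-02-18.
March 2012 — 3rd Saturday is 2012-03-17.
April 2012 — 3rd Saturday is 2012-04-21.
May 2012 — 3rd Saturday is 2012-05-19.

2012-05-19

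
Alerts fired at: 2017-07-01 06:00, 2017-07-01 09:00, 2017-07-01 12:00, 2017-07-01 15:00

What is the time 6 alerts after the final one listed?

2017-07-02 09:00

Spacing: 3, 3, 3 h — constant 3 h.
2017-07-01 15:00 + 3 h = 2017-07-01 18:00.
2017-07-01 18:00 + 3 h = 2017-07-01 21:00.
2017-07-01 21:00 + 3 h = 2017-07-02 00:00.
2017-07-02 00:00 + 3 h = 2017-07-02 03:00.
2017-07-02 03:00 + 3 h = 2017-07-02 06:00.
2017-07-02 06:00 + 3 h = 2017-07-02 09:00.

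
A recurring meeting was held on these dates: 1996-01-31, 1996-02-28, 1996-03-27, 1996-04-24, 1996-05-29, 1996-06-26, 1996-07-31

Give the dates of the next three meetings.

These are Wednesdays with 28, 28, 28, 35, 28, 35-day gaps.
Each is the final Wednesday of its month — 1996-01-31 is past the 28th, so '4th Wednesday' doesn't fit.
Last Wednesday of August 1996: 1996-08-28.
September 1996 ends with Wednesday 1996-09-25.
October 1996 ends with Wednesday 1996-10-30.

1996-08-28, 1996-09-25, 1996-10-30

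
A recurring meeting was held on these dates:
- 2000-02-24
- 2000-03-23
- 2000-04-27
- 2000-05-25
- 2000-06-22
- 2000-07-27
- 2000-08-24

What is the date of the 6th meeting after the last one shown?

Gaps: 28, 35, 28, 28, 35, 28 days — a mix of 28 and 35. Every date is a Thursday.
Each is the 4th Thursday of its month.
September 2000 — 4th Thursday is 2000-09-28.
October 2000 — 4th Thursday is 2000-10-26.
4th Thursday of November 2000: 2000-11-23.
4th Thursday of December 2000: 2000-12-28.
January 2001 — 4th Thursday is 2001-01-25.
4th Thursday of February 2001: 2001-02-22.

2001-02-22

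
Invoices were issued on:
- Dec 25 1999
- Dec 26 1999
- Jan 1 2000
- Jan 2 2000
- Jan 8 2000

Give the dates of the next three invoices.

Jan 9 2000, Jan 15 2000, Jan 16 2000

Every event lands on a Saturday or Sunday (gaps cycle 1, 6, 1, 6).
So the schedule is: every Saturday and Sunday.
Next Sunday: Jan 9 2000.
Next Saturday: Jan 15 2000.
Next Sunday: Jan 16 2000.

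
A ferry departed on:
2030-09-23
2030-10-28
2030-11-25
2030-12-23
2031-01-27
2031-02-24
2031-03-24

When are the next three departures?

2031-04-28, 2031-05-26, 2031-06-23

All dates are Mondays, 35, 28, 28, 35, 28, 28 days apart.
Specifically, the 4th Monday of each month.
April 2031 — 4th Monday is 2031-04-28.
4th Monday of May 2031: 2031-05-26.
4th Monday of June 2031: 2031-06-23.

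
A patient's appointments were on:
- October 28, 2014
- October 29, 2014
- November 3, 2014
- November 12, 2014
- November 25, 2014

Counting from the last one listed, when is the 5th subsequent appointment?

March 30, 2015

Gaps: 1, 5, 9, 13 days — each gap is 4 larger than the previous one.
Next gap: 17 days. November 25, 2014 + 17 days = December 12, 2014.
Next gap: 21 days. December 12, 2014 + 21 days = January 2, 2015.
Next gap: 25 days. January 2, 2015 + 25 days = January 27, 2015.
Next gap: 29 days. January 27, 2015 + 29 days = February 25, 2015.
Next gap: 33 days. February 25, 2015 + 33 days = March 30, 2015.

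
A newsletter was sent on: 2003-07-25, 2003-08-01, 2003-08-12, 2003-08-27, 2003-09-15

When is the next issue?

2003-10-08

Intervals are 7, 11, 15, 19 days — an arithmetic progression with common difference 4.
Next gap: 23 days. 2003-09-15 + 23 days = 2003-10-08.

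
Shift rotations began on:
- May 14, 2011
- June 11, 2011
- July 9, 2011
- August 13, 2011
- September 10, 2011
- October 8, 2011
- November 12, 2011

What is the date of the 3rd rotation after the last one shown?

All dates are Saturdays, 28, 28, 35, 28, 28, 35 days apart.
Specifically, the 2nd Saturday of each month.
2nd Saturday of December 2011: December 10, 2011.
January 2012 — 2nd Saturday is January 14, 2012.
February 2012 — 2nd Saturday is February 11, 2012.

February 11, 2012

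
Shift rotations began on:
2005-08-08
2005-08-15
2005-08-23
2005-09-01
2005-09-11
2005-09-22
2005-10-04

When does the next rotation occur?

Intervals are 7, 8, 9, 10, 11, 12 days — an arithmetic progression with common difference 1.
Next gap: 13 days. 2005-10-04 + 13 days = 2005-10-17.

2005-10-17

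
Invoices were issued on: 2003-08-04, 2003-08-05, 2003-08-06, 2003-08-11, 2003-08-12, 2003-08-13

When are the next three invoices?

2003-08-18, 2003-08-19, 2003-08-20

Gaps: 1, 1, 5, 1, 1 days — not constant, but cyclic with period 3.
The events fall on every Monday, Tuesday and Wednesday.
Next Monday: 2003-08-18.
Next Tuesday: 2003-08-19.
The following Wednesday is 2003-08-20.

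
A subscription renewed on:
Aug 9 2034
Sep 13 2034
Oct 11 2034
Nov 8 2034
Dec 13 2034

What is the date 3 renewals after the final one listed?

Gaps: 35, 28, 28, 35 days — a mix of 28 and 35. Every date is a Wednesday.
Each is the 2nd Wednesday of its month.
2nd Wednesday of January 2035: Jan 10 2035.
February 2035 — 2nd Wednesday is Feb 14 2035.
March 2035 — 2nd Wednesday is Mar 14 2035.

Mar 14 2035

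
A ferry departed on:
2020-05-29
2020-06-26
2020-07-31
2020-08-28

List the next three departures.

2020-09-25, 2020-10-30, 2020-11-27

Every date is a Friday; gaps 28, 35, 28 days.
Each is the last Friday of its month (at least one falls on the 29th or later, ruling out '4th Friday').
Last Friday of September 2020: 2020-09-25.
October 2020 ends with Friday 2020-10-30.
Last Friday of November 2020: 2020-11-27.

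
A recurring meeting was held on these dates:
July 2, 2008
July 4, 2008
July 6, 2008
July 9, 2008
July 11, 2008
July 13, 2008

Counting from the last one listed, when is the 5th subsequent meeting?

July 25, 2008

The gap pattern 2, 2, 3, 2, 2 repeats every 3 events.
These are the Wednesdays, Fridays and Sundays of each week.
Next Wednesday: July 16, 2008.
The following Friday is July 18, 2008.
Next Sunday: July 20, 2008.
The following Wednesday is July 23, 2008.
The following Friday is July 25, 2008.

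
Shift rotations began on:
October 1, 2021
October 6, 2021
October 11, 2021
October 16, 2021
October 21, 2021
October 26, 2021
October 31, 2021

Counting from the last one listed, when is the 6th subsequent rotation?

November 30, 2021

Gaps between consecutive events: 5, 5, 5, 5, 5, 5 days — a constant 5-day interval.
October 31, 2021 + 5 days = November 5, 2021.
November 5, 2021 + 5 days = November 10, 2021.
November 10, 2021 + 5 days = November 15, 2021.
November 15, 2021 + 5 days = November 20, 2021.
November 20, 2021 + 5 days = November 25, 2021.
November 25, 2021 + 5 days = November 30, 2021.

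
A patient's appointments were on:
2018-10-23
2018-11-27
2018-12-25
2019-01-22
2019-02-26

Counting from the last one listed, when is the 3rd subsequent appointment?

2019-05-28

These are Tuesdays at 28- or 35-day spacing (35, 28, 28, 35).
The pattern: 4th Tuesday of the month.
March 2019 — 4th Tuesday is 2019-03-26.
4th Tuesday of April 2019: 2019-04-23.
4th Tuesday of May 2019: 2019-05-28.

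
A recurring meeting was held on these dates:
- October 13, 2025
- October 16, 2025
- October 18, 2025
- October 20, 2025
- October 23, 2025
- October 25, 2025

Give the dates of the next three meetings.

October 27, 2025; October 30, 2025; November 1, 2025

Every event lands on a Monday or Thursday or Saturday (gaps cycle 3, 2, 2, 3, 2).
So the schedule is: every Monday, Thursday and Saturday.
Next Monday: October 27, 2025.
The following Thursday is October 30, 2025.
Next Saturday: November 1, 2025.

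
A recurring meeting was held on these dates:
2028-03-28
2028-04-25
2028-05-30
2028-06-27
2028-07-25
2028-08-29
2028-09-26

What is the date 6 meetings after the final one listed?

2029-03-27

Every date is a Tuesday; gaps 28, 35, 28, 28, 35, 28 days.
Each is the last Tuesday of its month (at least one falls on the 29th or later, ruling out '4th Tuesday').
Last Tuesday of October 2028: 2028-10-31.
Last Tuesday of November 2028: 2028-11-28.
December 2028 ends with Tuesday 2028-12-26.
Last Tuesday of January 2029: 2029-01-30.
Last Tuesday of February 2029: 2029-02-27.
March 2029 ends with Tuesday 2029-03-27.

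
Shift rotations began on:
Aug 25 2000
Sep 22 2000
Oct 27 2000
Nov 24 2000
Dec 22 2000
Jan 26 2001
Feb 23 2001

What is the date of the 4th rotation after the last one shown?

Gaps: 28, 35, 28, 28, 35, 28 days — a mix of 28 and 35. Every date is a Friday.
Each is the 4th Friday of its month.
4th Friday of March 2001: Mar 23 2001.
April 2001 — 4th Friday is Apr 27 2001.
May 2001 — 4th Friday is May 25 2001.
June 2001 — 4th Friday is Jun 22 2001.

Jun 22 2001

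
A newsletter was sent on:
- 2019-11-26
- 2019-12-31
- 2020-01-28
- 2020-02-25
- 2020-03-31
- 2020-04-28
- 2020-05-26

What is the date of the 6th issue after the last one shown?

These are Tuesdays with 35, 28, 28, 35, 28, 28-day gaps.
Each is the final Tuesday of its month — 2019-12-31 is past the 28th, so '4th Tuesday' doesn't fit.
Last Tuesday of June 2020: 2020-06-30.
Last Tuesday of July 2020: 2020-07-28.
Last Tuesday of August 2020: 2020-08-25.
September 2020 ends with Tuesday 2020-09-29.
October 2020 ends with Tuesday 2020-10-27.
November 2020 ends with Tuesday 2020-11-24.

2020-11-24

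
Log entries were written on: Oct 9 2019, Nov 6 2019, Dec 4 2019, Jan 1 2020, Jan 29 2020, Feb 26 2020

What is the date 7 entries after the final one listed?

Gaps between consecutive events: 28, 28, 28, 28, 28 days — a constant 28-day interval.
Feb 26 2020 + 28 days = Mar 25 2020.
Mar 25 2020 + 28 days = Apr 22 2020.
Apr 22 2020 + 28 days = May 20 2020.
May 20 2020 + 28 days = Jun 17 2020.
Jun 17 2020 + 28 days = Jul 15 2020.
Jul 15 2020 + 28 days = Aug 12 2020.
Aug 12 2020 + 28 days = Sep 9 2020.

Sep 9 2020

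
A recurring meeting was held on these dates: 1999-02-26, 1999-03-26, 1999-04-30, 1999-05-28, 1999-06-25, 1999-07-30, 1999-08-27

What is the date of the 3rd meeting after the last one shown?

1999-11-26

All Fridays; the gaps (28, 35, 28, 28, 35, 28) vary with month length.
This is the last Friday of each month.
September 1999 ends with Friday 1999-09-24.
October 1999 ends with Friday 1999-10-29.
Last Friday of November 1999: 1999-11-26.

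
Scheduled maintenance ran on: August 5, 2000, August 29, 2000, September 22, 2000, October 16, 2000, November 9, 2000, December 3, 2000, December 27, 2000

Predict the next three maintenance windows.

Gaps between consecutive events: 24, 24, 24, 24, 24, 24 days — a constant 24-day interval.
December 27, 2000 + 24 days = January 20, 2001.
January 20, 2001 + 24 days = February 13, 2001.
February 13, 2001 + 24 days = March 9, 2001.

January 20, 2001; February 13, 2001; March 9, 2001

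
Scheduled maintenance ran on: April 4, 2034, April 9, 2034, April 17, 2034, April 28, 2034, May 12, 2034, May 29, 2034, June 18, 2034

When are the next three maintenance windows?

July 11, 2034; August 6, 2034; September 4, 2034

Gaps: 5, 8, 11, 14, 17, 20 days — each gap is 3 larger than the previous one.
Next gap: 23 days. June 18, 2034 + 23 days = July 11, 2034.
Next gap: 26 days. July 11, 2034 + 26 days = August 6, 2034.
Next gap: 29 days. August 6, 2034 + 29 days = September 4, 2034.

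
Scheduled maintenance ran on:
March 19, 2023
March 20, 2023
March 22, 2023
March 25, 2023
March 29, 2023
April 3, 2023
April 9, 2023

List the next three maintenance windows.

The spacing grows by 1 each time: 1, 2, 3, 4, 5, 6 days.
Next gap: 7 days. April 9, 2023 + 7 days = April 16, 2023.
Next gap: 8 days. April 16, 2023 + 8 days = April 24, 2023.
Next gap: 9 days. April 24, 2023 + 9 days = May 3, 2023.

April 16, 2023; April 24, 2023; May 3, 2023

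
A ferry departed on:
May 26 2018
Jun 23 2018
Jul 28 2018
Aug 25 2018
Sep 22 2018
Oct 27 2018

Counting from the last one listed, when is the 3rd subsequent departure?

All dates are Saturdays, 28, 35, 28, 28, 35 days apart.
Specifically, the 4th Saturday of each month.
November 2018 — 4th Saturday is Nov 24 2018.
4th Saturday of December 2018: Dec 22 2018.
4th Saturday of January 2019: Jan 26 2019.

Jan 26 2019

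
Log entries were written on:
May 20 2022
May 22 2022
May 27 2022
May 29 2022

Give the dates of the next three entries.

Jun 3 2022, Jun 5 2022, Jun 10 2022

The gap pattern 2, 5, 2 repeats every 2 events.
These are the Fridays and Sundays of each week.
The following Friday is Jun 3 2022.
Next Sunday: Jun 5 2022.
Next Friday: Jun 10 2022.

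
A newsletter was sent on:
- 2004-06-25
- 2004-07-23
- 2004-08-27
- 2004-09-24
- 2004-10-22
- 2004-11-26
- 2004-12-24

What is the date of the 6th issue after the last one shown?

All dates are Fridays, 28, 35, 28, 28, 35, 28 days apart.
Specifically, the 4th Friday of each month.
January 2005 — 4th Friday is 2005-01-28.
4th Friday of February 2005: 2005-02-25.
March 2005 — 4th Friday is 2005-03-25.
April 2005 — 4th Friday is 2005-04-22.
May 2005 — 4th Friday is 2005-05-27.
June 2005 — 4th Friday is 2005-06-24.

2005-06-24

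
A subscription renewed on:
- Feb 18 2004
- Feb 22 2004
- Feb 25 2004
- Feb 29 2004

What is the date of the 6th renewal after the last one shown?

Mar 21 2004

Gaps: 4, 3, 4 days — not constant, but cyclic with period 2.
The events fall on every Wednesday and Sunday.
The following Wednesday is Mar 3 2004.
Next Sunday: Mar 7 2004.
The following Wednesday is Mar 10 2004.
Next Sunday: Mar 14 2004.
Next Wednesday: Mar 17 2004.
The following Sunday is Mar 21 2004.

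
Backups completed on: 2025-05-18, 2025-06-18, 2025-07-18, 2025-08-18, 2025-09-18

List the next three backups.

2025-10-18, 2025-11-18, 2025-12-18

Each date is the 18th; the gaps (31, 30, 31, 31) track the month lengths.
The rule is the 18th of each month.
October 2025: 2025-10-18.
November 2025: 2025-11-18.
Next: December 2025 → 2025-12-18.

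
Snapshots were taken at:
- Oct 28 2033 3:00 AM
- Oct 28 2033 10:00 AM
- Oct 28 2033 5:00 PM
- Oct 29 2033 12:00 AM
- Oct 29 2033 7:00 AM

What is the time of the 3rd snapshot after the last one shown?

Oct 30 2033 4:00 AM

Gaps: 7, 7, 7, 7 hours — each event is 7 hours after the previous one.
Oct 29 2033 7:00 AM + 7 h = Oct 29 2033 2:00 PM.
Oct 29 2033 2:00 PM + 7 h = Oct 29 2033 9:00 PM.
Oct 29 2033 9:00 PM + 7 h = Oct 30 2033 4:00 AM.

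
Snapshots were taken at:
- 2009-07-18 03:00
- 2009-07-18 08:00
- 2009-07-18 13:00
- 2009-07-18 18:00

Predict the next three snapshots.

2009-07-18 23:00, 2009-07-19 04:00, 2009-07-19 09:00

Gaps: 5, 5, 5 hours — each event is 5 hours after the previous one.
2009-07-18 18:00 + 5 h = 2009-07-18 23:00.
2009-07-18 23:00 + 5 h = 2009-07-19 04:00.
2009-07-19 04:00 + 5 h = 2009-07-19 09:00.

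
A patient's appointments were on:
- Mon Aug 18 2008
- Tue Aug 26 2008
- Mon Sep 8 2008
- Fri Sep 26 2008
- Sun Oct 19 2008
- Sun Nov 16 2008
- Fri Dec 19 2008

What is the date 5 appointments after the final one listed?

Sun Aug 16 2009

Gaps: 8, 13, 18, 23, 28, 33 days — each gap is 5 larger than the previous one.
Next gap: 38 days. Fri Dec 19 2008 + 38 days = Mon Jan 26 2009.
Next gap: 43 days. Mon Jan 26 2009 + 43 days = Tue Mar 10 2009.
Next gap: 48 days. Tue Mar 10 2009 + 48 days = Mon Apr 27 2009.
Next gap: 53 days. Mon Apr 27 2009 + 53 days = Fri Jun 19 2009.
Next gap: 58 days. Fri Jun 19 2009 + 58 days = Sun Aug 16 2009.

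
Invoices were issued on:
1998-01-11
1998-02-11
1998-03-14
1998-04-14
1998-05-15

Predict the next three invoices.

Every event comes 31 days after the last (31, 31, 31, 31).
1998-05-15 + 31 days = 1998-06-15.
1998-06-15 + 31 days = 1998-07-16.
1998-07-16 + 31 days = 1998-08-16.

1998-06-15, 1998-07-16, 1998-08-16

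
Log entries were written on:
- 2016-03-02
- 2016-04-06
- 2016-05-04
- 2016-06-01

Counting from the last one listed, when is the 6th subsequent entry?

2016-12-07

Gaps: 35, 28, 28 days — a mix of 28 and 35. Every date is a Wednesday.
Each is the 1st Wednesday of its month.
July 2016 — 1st Wednesday is 2016-07-06.
1st Wednesday of August 2016: 2016-08-03.
September 2016 — 1st Wednesday is 2016-09-07.
October 2016 — 1st Wednesday is 2016-10-05.
November 2016 — 1st Wednesday is 2016-11-02.
1st Wednesday of December 2016: 2016-12-07.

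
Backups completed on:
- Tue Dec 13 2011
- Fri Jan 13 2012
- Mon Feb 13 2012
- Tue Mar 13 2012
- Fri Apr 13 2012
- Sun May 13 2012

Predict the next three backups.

The day-of-month is always 13 (31, 31, 29, 31, 30 days between events).
So this recurs on the 13th of each month.
June 2012: Wed Jun 13 2012.
July 2012: Fri Jul 13 2012.
Next: August 2012 → Mon Aug 13 2012.

Wed Jun 13 2012, Fri Jul 13 2012, Mon Aug 13 2012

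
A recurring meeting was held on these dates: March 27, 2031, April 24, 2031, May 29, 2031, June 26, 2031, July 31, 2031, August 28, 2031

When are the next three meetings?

These are Thursdays with 28, 35, 28, 35, 28-day gaps.
Each is the final Thursday of its month — May 29, 2031 is past the 28th, so '4th Thursday' doesn't fit.
September 2031 ends with Thursday September 25, 2031.
October 2031 ends with Thursday October 30, 2031.
November 2031 ends with Thursday November 27, 2031.

September 25, 2031; October 30, 2031; November 27, 2031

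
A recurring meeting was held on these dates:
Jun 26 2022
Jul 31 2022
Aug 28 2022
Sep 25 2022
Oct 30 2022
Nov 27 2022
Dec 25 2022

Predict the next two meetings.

All Sundays; the gaps (35, 28, 28, 35, 28, 28) vary with month length.
This is the last Sunday of each month.
January 2023 ends with Sunday Jan 29 2023.
February 2023 ends with Sunday Feb 26 2023.

Jan 29 2023, Feb 26 2023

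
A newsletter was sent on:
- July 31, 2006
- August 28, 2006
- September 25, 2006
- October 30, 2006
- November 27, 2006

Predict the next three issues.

December 25, 2006; January 29, 2007; February 26, 2007

These are Mondays with 28, 28, 35, 28-day gaps.
Each is the final Monday of its month — July 31, 2006 is past the 28th, so '4th Monday' doesn't fit.
Last Monday of December 2006: December 25, 2006.
January 2007 ends with Monday January 29, 2007.
Last Monday of February 2007: February 26, 2007.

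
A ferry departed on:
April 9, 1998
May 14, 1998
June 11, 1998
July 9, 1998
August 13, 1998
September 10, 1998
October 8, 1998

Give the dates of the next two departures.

These are Thursdays at 28- or 35-day spacing (35, 28, 28, 35, 28, 28).
The pattern: 2nd Thursday of the month.
2nd Thursday of November 1998: November 12, 1998.
December 1998 — 2nd Thursday is December 10, 1998.

November 12, 1998; December 10, 1998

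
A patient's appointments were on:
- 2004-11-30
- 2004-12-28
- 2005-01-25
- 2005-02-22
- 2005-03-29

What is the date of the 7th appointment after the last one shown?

Every date is a Tuesday; gaps 28, 28, 28, 35 days.
Each is the last Tuesday of its month (at least one falls on the 29th or later, ruling out '4th Tuesday').
April 2005 ends with Tuesday 2005-04-26.
Last Tuesday of May 2005: 2005-05-31.
June 2005 ends with Tuesday 2005-06-28.
Last Tuesday of July 2005: 2005-07-26.
Last Tuesday of August 2005: 2005-08-30.
September 2005 ends with Tuesday 2005-09-27.
Last Tuesday of October 2005: 2005-10-25.

2005-10-25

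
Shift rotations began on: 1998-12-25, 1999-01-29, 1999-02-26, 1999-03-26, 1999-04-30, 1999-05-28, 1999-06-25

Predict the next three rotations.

1999-07-30, 1999-08-27, 1999-09-24

These are Fridays with 35, 28, 28, 35, 28, 28-day gaps.
Each is the final Friday of its month — 1999-01-29 is past the 28th, so '4th Friday' doesn't fit.
July 1999 ends with Friday 1999-07-30.
August 1999 ends with Friday 1999-08-27.
Last Friday of September 1999: 1999-09-24.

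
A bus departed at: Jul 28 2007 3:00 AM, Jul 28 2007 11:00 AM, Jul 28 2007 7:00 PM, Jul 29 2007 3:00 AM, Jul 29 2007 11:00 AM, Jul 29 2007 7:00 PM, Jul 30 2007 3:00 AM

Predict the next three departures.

Jul 30 2007 11:00 AM, Jul 30 2007 7:00 PM, Jul 31 2007 3:00 AM

The interval is a steady 8 hours (8, 8, 8, 8, 8, 8).
Jul 30 2007 3:00 AM + 8 h = Jul 30 2007 11:00 AM.
Jul 30 2007 11:00 AM + 8 h = Jul 30 2007 7:00 PM.
Jul 30 2007 7:00 PM + 8 h = Jul 31 2007 3:00 AM.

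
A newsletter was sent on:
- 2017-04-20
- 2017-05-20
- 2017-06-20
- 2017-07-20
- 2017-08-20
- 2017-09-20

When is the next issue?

2017-10-20

Each date is the 20th; the gaps (30, 31, 30, 31, 31) track the month lengths.
The rule is the 20th of each month.
October 2017: 2017-10-20.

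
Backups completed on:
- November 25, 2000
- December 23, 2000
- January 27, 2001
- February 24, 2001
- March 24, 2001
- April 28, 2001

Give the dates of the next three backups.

May 26, 2001; June 23, 2001; July 28, 2001

All dates are Saturdays, 28, 35, 28, 28, 35 days apart.
Specifically, the 4th Saturday of each month.
4th Saturday of May 2001: May 26, 2001.
June 2001 — 4th Saturday is June 23, 2001.
July 2001 — 4th Saturday is July 28, 2001.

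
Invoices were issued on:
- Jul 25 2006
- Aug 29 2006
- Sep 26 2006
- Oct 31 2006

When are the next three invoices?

All Tuesdays; the gaps (35, 28, 35) vary with month length.
This is the last Tuesday of each month.
November 2006 ends with Tuesday Nov 28 2006.
Last Tuesday of December 2006: Dec 26 2006.
Last Tuesday of January 2007: Jan 30 2007.

Nov 28 2006, Dec 26 2006, Jan 30 2007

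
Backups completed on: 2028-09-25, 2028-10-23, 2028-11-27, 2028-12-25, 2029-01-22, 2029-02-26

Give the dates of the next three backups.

These are Mondays at 28- or 35-day spacing (28, 35, 28, 28, 35).
The pattern: 4th Monday of the month.
March 2029 — 4th Monday is 2029-03-26.
April 2029 — 4th Monday is 2029-04-23.
4th Monday of May 2029: 2029-05-28.

2029-03-26, 2029-04-23, 2029-05-28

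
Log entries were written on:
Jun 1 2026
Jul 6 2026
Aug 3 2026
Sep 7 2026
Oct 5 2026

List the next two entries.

Nov 2 2026, Dec 7 2026

These are Mondays at 28- or 35-day spacing (35, 28, 35, 28).
The pattern: 1st Monday of the month.
November 2026 — 1st Monday is Nov 2 2026.
1st Monday of December 2026: Dec 7 2026.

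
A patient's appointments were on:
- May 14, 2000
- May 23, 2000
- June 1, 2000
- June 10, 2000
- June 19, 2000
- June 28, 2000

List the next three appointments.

July 7, 2000; July 16, 2000; July 25, 2000

The spacing is 9, 9, 9, 9, 9 days — always 9 days.
June 28, 2000 + 9 days = July 7, 2000.
July 7, 2000 + 9 days = July 16, 2000.
July 16, 2000 + 9 days = July 25, 2000.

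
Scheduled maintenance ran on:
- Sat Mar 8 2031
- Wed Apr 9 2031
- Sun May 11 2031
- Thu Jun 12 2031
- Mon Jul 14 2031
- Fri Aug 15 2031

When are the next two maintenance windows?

Tue Sep 16 2031, Sat Oct 18 2031

The spacing is 32, 32, 32, 32, 32 days — always 32 days.
Fri Aug 15 2031 + 32 days = Tue Sep 16 2031.
Tue Sep 16 2031 + 32 days = Sat Oct 18 2031.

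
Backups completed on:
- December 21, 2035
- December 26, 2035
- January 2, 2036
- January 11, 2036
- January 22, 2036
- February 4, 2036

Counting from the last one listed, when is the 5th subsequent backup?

Gaps: 5, 7, 9, 11, 13 days — each gap is 2 larger than the previous one.
Next gap: 15 days. February 4, 2036 + 15 days = February 19, 2036.
Next gap: 17 days. February 19, 2036 + 17 days = March 7, 2036.
Next gap: 19 days. March 7, 2036 + 19 days = March 26, 2036.
Next gap: 21 days. March 26, 2036 + 21 days = April 16, 2036.
Next gap: 23 days. April 16, 2036 + 23 days = May 9, 2036.

May 9, 2036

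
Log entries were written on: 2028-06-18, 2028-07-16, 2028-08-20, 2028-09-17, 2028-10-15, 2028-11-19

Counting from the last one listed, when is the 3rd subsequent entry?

These are Sundays at 28- or 35-day spacing (28, 35, 28, 28, 35).
The pattern: 3rd Sunday of the month.
December 2028 — 3rd Sunday is 2028-12-17.
3rd Sunday of January 2029: 2029-01-21.
February 2029 — 3rd Sunday is 2029-02-18.

2029-02-18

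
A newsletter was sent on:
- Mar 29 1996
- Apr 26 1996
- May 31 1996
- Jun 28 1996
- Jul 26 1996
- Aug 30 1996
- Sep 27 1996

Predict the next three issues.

All Fridays; the gaps (28, 35, 28, 28, 35, 28) vary with month length.
This is the last Friday of each month.
October 1996 ends with Friday Oct 25 1996.
November 1996 ends with Friday Nov 29 1996.
December 1996 ends with Friday Dec 27 1996.

Oct 25 1996, Nov 29 1996, Dec 27 1996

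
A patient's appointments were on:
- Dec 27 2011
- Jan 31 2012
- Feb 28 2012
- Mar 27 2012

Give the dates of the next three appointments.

Apr 24 2012, May 29 2012, Jun 26 2012

Every date is a Tuesday; gaps 35, 28, 28 days.
Each is the last Tuesday of its month (at least one falls on the 29th or later, ruling out '4th Tuesday').
April 2012 ends with Tuesday Apr 24 2012.
May 2012 ends with Tuesday May 29 2012.
June 2012 ends with Tuesday Jun 26 2012.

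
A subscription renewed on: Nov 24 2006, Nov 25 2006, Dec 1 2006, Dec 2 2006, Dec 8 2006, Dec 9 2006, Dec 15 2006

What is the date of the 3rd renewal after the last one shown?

Dec 23 2006

Gaps: 1, 6, 1, 6, 1, 6 days — not constant, but cyclic with period 2.
The events fall on every Friday and Saturday.
Next Saturday: Dec 16 2006.
The following Friday is Dec 22 2006.
Next Saturday: Dec 23 2006.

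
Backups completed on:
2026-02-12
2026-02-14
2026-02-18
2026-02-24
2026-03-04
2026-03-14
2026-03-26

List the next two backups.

Gaps: 2, 4, 6, 8, 10, 12 days — each gap is 2 larger than the previous one.
Next gap: 14 days. 2026-03-26 + 14 days = 2026-04-09.
Next gap: 16 days. 2026-04-09 + 16 days = 2026-04-25.

2026-04-09, 2026-04-25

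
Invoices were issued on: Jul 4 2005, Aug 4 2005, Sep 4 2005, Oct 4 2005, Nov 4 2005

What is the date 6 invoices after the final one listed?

May 4 2006

Each date is the 4th; the gaps (31, 31, 30, 31) track the month lengths.
The rule is the 4th of each month.
Next: December 2005 → Dec 4 2005.
Next: January 2006 → Jan 4 2006.
February 2006: Feb 4 2006.
March 2006: Mar 4 2006.
Next: April 2006 → Apr 4 2006.
Next: May 2006 → May 4 2006.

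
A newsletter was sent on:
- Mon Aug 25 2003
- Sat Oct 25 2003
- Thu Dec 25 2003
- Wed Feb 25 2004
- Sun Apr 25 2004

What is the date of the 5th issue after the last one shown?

Fri Feb 25 2005

Gaps: 61, 61, 62, 60 days — not constant. Every event is on the 25th of the month.
Pattern: the 25th of every 2 months.
Next: June 2004 → Fri Jun 25 2004.
August 2004: Wed Aug 25 2004.
Next: October 2004 → Mon Oct 25 2004.
December 2004: Sat Dec 25 2004.
Next: February 2005 → Fri Feb 25 2005.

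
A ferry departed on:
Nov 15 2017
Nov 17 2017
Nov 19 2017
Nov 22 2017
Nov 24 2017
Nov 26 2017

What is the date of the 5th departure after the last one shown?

Gaps: 2, 2, 3, 2, 2 days — not constant, but cyclic with period 3.
The events fall on every Wednesday, Friday and Sunday.
The following Wednesday is Nov 29 2017.
Next Friday: Dec 1 2017.
The following Sunday is Dec 3 2017.
Next Wednesday: Dec 6 2017.
Next Friday: Dec 8 2017.

Dec 8 2017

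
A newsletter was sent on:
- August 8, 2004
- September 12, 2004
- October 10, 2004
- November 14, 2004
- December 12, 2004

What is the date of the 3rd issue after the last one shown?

March 13, 2005

Gaps: 35, 28, 35, 28 days — a mix of 28 and 35. Every date is a Sunday.
Each is the 2nd Sunday of its month.
January 2005 — 2nd Sunday is January 9, 2005.
February 2005 — 2nd Sunday is February 13, 2005.
2nd Sunday of March 2005: March 13, 2005.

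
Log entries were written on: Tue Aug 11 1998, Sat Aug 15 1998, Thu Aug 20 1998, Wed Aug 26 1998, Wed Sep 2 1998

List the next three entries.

Thu Sep 10 1998, Sat Sep 19 1998, Tue Sep 29 1998

Gaps: 4, 5, 6, 7 days — each gap is 1 larger than the previous one.
Next gap: 8 days. Wed Sep 2 1998 + 8 days = Thu Sep 10 1998.
Next gap: 9 days. Thu Sep 10 1998 + 9 days = Sat Sep 19 1998.
Next gap: 10 days. Sat Sep 19 1998 + 10 days = Tue Sep 29 1998.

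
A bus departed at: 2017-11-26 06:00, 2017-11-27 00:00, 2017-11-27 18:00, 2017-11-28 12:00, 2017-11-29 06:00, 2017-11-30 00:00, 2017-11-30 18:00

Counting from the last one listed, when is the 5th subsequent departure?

The interval is a steady 18 hours (18, 18, 18, 18, 18, 18).
2017-11-30 18:00 + 18 h = 2017-12-01 12:00.
2017-12-01 12:00 + 18 h = 2017-12-02 06:00.
2017-12-02 06:00 + 18 h = 2017-12-03 00:00.
2017-12-03 00:00 + 18 h = 2017-12-03 18:00.
2017-12-03 18:00 + 18 h = 2017-12-04 12:00.

2017-12-04 12:00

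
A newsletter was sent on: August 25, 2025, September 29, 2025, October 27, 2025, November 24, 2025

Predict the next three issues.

December 29, 2025; January 26, 2026; February 23, 2026

These are Mondays with 35, 28, 28-day gaps.
Each is the final Monday of its month — September 29, 2025 is past the 28th, so '4th Monday' doesn't fit.
Last Monday of December 2025: December 29, 2025.
January 2026 ends with Monday January 26, 2026.
Last Monday of February 2026: February 23, 2026.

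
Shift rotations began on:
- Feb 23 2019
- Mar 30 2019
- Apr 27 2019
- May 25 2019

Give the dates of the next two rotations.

Jun 29 2019, Jul 27 2019

Every date is a Saturday; gaps 35, 28, 28 days.
Each is the last Saturday of its month (at least one falls on the 29th or later, ruling out '4th Saturday').
June 2019 ends with Saturday Jun 29 2019.
July 2019 ends with Saturday Jul 27 2019.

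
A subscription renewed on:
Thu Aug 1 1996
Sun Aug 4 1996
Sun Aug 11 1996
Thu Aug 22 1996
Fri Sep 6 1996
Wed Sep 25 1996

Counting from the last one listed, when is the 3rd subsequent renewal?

Gaps: 3, 7, 11, 15, 19 days — each gap is 4 larger than the previous one.
Next gap: 23 days. Wed Sep 25 1996 + 23 days = Fri Oct 18 1996.
Next gap: 27 days. Fri Oct 18 1996 + 27 days = Thu Nov 14 1996.
Next gap: 31 days. Thu Nov 14 1996 + 31 days = Sun Dec 15 1996.

Sun Dec 15 1996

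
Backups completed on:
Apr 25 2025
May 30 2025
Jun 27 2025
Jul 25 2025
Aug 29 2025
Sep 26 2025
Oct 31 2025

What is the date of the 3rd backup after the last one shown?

Jan 30 2026

Every date is a Friday; gaps 35, 28, 28, 35, 28, 35 days.
Each is the last Friday of its month (at least one falls on the 29th or later, ruling out '4th Friday').
November 2025 ends with Friday Nov 28 2025.
December 2025 ends with Friday Dec 26 2025.
Last Friday of January 2026: Jan 30 2026.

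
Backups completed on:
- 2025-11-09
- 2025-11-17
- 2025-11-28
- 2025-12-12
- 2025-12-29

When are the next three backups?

Intervals are 8, 11, 14, 17 days — an arithmetic progression with common difference 3.
Next gap: 20 days. 2025-12-29 + 20 days = 2026-01-18.
Next gap: 23 days. 2026-01-18 + 23 days = 2026-02-10.
Next gap: 26 days. 2026-02-10 + 26 days = 2026-03-08.

2026-01-18, 2026-02-10, 2026-03-08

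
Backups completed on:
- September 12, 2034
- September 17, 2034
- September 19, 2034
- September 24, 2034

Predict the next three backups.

Gaps: 5, 2, 5 days — not constant, but cyclic with period 2.
The events fall on every Tuesday and Sunday.
The following Tuesday is September 26, 2034.
The following Sunday is October 1, 2034.
Next Tuesday: October 3, 2034.

September 26, 2034; October 1, 2034; October 3, 2034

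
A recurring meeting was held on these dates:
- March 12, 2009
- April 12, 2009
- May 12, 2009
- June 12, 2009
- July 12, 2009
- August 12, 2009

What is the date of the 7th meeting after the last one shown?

The day-of-month is always 12 (31, 30, 31, 30, 31 days between events).
So this recurs on the 12th of each month.
Next: September 2009 → September 12, 2009.
Next: October 2009 → October 12, 2009.
Next: November 2009 → November 12, 2009.
Next: December 2009 → December 12, 2009.
Next: January 2010 → January 12, 2010.
Next: February 2010 → February 12, 2010.
March 2010: March 12, 2010.

March 12, 2010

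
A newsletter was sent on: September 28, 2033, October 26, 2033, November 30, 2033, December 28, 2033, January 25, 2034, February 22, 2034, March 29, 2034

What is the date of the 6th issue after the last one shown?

September 27, 2034

All Wednesdays; the gaps (28, 35, 28, 28, 28, 35) vary with month length.
This is the last Wednesday of each month.
Last Wednesday of April 2034: April 26, 2034.
Last Wednesday of May 2034: May 31, 2034.
Last Wednesday of June 2034: June 28, 2034.
Last Wednesday of July 2034: July 26, 2034.
August 2034 ends with Wednesday August 30, 2034.
Last Wednesday of September 2034: September 27, 2034.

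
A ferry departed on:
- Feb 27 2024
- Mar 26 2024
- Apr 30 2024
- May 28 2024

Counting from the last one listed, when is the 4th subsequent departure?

Sep 24 2024

Every date is a Tuesday; gaps 28, 35, 28 days.
Each is the last Tuesday of its month (at least one falls on the 29th or later, ruling out '4th Tuesday').
June 2024 ends with Tuesday Jun 25 2024.
July 2024 ends with Tuesday Jul 30 2024.
August 2024 ends with Tuesday Aug 27 2024.
Last Tuesday of September 2024: Sep 24 2024.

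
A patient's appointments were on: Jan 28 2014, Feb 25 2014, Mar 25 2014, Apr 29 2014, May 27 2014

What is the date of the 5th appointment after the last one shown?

Oct 28 2014

These are Tuesdays with 28, 28, 35, 28-day gaps.
Each is the final Tuesday of its month — Apr 29 2014 is past the 28th, so '4th Tuesday' doesn't fit.
Last Tuesday of June 2014: Jun 24 2014.
July 2014 ends with Tuesday Jul 29 2014.
August 2014 ends with Tuesday Aug 26 2014.
Last Tuesday of September 2014: Sep 30 2014.
October 2014 ends with Tuesday Oct 28 2014.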